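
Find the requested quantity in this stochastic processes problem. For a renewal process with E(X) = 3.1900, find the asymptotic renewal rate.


Long-run renewal rate = 1/E(X)
= 1/3.1900
= 0.3135

0.3135


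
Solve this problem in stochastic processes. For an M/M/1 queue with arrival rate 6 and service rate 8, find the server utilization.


rho = lambda/mu
= 6/8
= 0.7500

0.7500


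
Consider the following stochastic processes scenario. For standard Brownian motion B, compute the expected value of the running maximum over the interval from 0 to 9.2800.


E(max B(s)) = sqrt(2t/pi)
= sqrt(2*9.2800/pi)
= sqrt(5.9078)
= 2.4306

2.4306


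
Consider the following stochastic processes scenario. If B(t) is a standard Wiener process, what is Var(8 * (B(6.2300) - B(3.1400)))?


Var(alpha*(B(t)-B(s))) = alpha^2 * (t-s)
= 8^2 * (6.2300 - 3.1400)
= 64 * 3.0900
= 197.7600

197.7600


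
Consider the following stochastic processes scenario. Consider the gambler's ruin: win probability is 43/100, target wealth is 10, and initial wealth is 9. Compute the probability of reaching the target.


Gambler's ruin formula:
r = q/p = 0.5700/0.4300 = 1.3256
P(win) = (1 - r^i)/(1 - r^N)
= (1 - 1.3256^9)/(1 - 1.3256^10)
= 0.7388

0.7388


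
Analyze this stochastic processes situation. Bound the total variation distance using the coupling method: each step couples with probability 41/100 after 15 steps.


TV distance bound <= (1-delta)^n
= (1 - 0.4100)^15
= 0.5900^15
= 3.6541e-04

3.6541e-04


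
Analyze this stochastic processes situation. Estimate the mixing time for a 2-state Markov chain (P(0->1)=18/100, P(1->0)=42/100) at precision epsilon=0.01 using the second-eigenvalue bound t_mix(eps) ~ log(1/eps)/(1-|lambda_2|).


lambda_2 = |1 - p01 - p10| = |1 - 0.1800 - 0.4200| = 0.4000
t_mix ~ log(1/eps)/(1 - |lambda_2|)
= log(100)/(1 - 0.4000) = 4.6052/0.6000
= 7.6753

7.6753


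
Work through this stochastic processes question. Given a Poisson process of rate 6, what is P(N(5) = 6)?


P(N(t)=k) = (lambda*t)^k * exp(-lambda*t) / k!
lambda*t = 30
= 30^6 * exp(-30) / 6!
= 729000000 * 9.3576e-14 / 720
= 9.4746e-08

9.4746e-08


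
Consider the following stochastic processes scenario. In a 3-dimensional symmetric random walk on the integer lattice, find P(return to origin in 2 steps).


P(return in 2 steps) = P(reverse first step) = 1/(2d)
= 1/6
= 0.1667

0.1667


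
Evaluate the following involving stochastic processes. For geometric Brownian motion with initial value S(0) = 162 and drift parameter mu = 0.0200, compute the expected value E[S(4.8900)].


E[S(t)] = S(0) * exp(mu * t)
= 162 * exp(0.0200 * 4.8900)
= 162 * 1.1027
= 178.6442

178.6442


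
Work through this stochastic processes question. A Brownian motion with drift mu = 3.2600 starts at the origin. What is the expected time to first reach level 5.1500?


Expected first passage time = a/mu
= 5.1500/3.2600
= 1.5798

1.5798


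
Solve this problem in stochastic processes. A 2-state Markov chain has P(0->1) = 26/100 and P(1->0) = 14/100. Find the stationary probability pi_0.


Stationary distribution: pi_0 = p10/(p01+p10), pi_1 = p01/(p01+p10)
p01 = 0.2600, p10 = 0.1400
pi_0 = 0.3500

0.3500


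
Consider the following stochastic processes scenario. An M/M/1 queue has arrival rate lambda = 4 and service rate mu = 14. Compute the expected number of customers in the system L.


rho = 4/14 = 0.2857
L = rho/(1-rho)
= 0.2857/0.7143
= 0.4000

0.4000


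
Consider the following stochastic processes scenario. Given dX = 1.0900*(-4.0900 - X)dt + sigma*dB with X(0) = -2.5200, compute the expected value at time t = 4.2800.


E[X(t)] = mu + (X(0) - mu)*exp(-theta*t)
= -4.0900 + (-2.5200 - -4.0900)*exp(-1.0900*4.2800)
= -4.0900 + 1.5700 * 0.0094
= -4.0752

-4.0752


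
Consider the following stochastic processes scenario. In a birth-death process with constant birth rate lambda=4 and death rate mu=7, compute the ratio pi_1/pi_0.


For birth-death process, pi_n/pi_0 = (lambda/mu)^n
= (4/7)^1
= 0.5714

0.5714


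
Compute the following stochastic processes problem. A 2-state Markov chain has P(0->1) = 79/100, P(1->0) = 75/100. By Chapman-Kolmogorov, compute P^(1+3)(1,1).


P^4 = P^1 * P^3
Computing via matrix multiplication of the transition matrix.
Entry (1,1) of P^4 = 0.5544

0.5544


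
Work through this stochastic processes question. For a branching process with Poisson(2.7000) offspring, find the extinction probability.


Since mu = 2.7000 > 1, extinction prob q < 1.
Solve s = exp(mu*(s-1)) iteratively.
q = 0.0844

0.0844


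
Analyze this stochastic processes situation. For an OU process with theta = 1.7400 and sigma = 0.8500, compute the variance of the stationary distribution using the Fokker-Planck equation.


Stationary variance = sigma^2 / (2*theta)
= 0.8500^2 / (2*1.7400)
= 0.7225 / 3.4800
= 0.2076

0.2076


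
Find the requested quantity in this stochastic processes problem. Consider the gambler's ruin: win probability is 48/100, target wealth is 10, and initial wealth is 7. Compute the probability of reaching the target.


Gambler's ruin formula:
r = q/p = 0.5200/0.4800 = 1.0833
P(win) = (1 - r^i)/(1 - r^N)
= (1 - 1.0833^7)/(1 - 1.0833^10)
= 0.6125

0.6125


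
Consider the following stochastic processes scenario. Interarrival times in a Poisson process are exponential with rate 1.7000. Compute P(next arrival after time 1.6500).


P(X > t) = exp(-lambda * t)
= exp(-1.7000 * 1.6500)
= exp(-2.8050) = 0.0605

0.0605


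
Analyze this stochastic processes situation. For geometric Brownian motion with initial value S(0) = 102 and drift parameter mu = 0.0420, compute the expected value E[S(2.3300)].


E[S(t)] = S(0) * exp(mu * t)
= 102 * exp(0.0420 * 2.3300)
= 102 * 1.1028
= 112.4865

112.4865


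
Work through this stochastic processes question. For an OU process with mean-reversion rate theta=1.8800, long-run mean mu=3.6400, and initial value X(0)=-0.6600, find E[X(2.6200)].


E[X(t)] = mu + (X(0) - mu)*exp(-theta*t)
= 3.6400 + (-0.6600 - 3.6400)*exp(-1.8800*2.6200)
= 3.6400 + -4.3000 * 0.0073
= 3.6088

3.6088


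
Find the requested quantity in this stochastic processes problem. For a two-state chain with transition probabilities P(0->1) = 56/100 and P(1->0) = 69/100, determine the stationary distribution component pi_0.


Stationary distribution: pi_0 = p10/(p01+p10), pi_1 = p01/(p01+p10)
p01 = 0.5600, p10 = 0.6900
pi_0 = 0.5520

0.5520


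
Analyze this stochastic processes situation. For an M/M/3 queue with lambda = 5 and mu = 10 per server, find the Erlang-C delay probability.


a = lambda/mu = 0.5000
rho = a/c = 0.1667
Erlang-C formula applied:
C(c,a) = 0.0152

0.0152


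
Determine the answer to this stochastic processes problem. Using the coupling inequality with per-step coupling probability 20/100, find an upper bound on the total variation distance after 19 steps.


TV distance bound <= (1-delta)^n
= (1 - 0.2000)^19
= 0.8000^19
= 0.0144

0.0144


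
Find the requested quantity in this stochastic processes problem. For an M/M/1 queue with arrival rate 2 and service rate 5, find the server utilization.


rho = lambda/mu
= 2/5
= 0.4000

0.4000


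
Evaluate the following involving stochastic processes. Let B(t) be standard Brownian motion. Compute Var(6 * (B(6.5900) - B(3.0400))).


Var(alpha*(B(t)-B(s))) = alpha^2 * (t-s)
= 6^2 * (6.5900 - 3.0400)
= 36 * 3.5500
= 127.8000

127.8000


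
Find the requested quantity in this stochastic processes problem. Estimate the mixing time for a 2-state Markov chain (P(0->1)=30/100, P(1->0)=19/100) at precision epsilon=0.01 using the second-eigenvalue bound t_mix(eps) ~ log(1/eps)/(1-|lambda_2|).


lambda_2 = |1 - p01 - p10| = |1 - 0.3000 - 0.1900| = 0.5100
t_mix ~ log(1/eps)/(1 - |lambda_2|)
= log(100)/(1 - 0.5100) = 4.6052/0.4900
= 9.3983

9.3983


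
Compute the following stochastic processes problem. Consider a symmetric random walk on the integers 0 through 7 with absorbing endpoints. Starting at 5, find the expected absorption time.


For symmetric RW on 0,...,N with absorbing barriers, E(i) = i*(N-i)
E(5) = 5 * 2 = 10

10


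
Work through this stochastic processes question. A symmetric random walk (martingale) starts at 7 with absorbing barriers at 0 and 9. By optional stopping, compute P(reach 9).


By optional stopping theorem: E(M at tau) = M(0) = 7
P(hit 9)*9 + P(hit 0)*0 = 7
P(hit 9) = (7 - 0)/(9 - 0) = 7/9 = 0.7778

0.7778


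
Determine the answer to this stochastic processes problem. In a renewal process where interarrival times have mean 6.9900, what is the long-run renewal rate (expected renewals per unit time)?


Long-run renewal rate = 1/E(X)
= 1/6.9900
= 0.1431

0.1431


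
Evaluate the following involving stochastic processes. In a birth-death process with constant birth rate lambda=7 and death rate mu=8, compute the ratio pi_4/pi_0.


For birth-death process, pi_n/pi_0 = (lambda/mu)^n
= (7/8)^4
= 0.5862

0.5862


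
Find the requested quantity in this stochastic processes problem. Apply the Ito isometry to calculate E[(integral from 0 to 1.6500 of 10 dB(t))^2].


By Ito isometry: E[(int f dB)^2] = int f^2 dt
= 10^2 * 1.6500
= 100 * 1.6500 = 165.0000

165.0000


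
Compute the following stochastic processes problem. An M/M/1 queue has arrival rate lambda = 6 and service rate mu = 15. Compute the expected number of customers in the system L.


rho = 6/15 = 0.4000
L = rho/(1-rho)
= 0.4000/0.6000
= 0.6667

0.6667


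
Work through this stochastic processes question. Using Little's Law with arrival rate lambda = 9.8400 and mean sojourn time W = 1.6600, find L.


Little's Law: L = lambda * W
= 9.8400 * 1.6600
= 16.3344

16.3344


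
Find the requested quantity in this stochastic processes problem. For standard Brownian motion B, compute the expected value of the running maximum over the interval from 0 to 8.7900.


E(max B(s)) = sqrt(2t/pi)
= sqrt(2*8.7900/pi)
= sqrt(5.5959)
= 2.3656

2.3656


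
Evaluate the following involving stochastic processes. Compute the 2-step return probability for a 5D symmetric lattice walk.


P(return in 2 steps) = P(reverse first step) = 1/(2d)
= 1/10
= 0.1000

0.1000


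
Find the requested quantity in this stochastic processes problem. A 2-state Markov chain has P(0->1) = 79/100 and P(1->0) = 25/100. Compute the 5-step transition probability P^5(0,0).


Computing P^5 by matrix multiplication.
P = [[0.2100, 0.7900], [0.2500, 0.7500]]
After raising P to the power 5:
P^5(0,0) = 0.2404

0.2404


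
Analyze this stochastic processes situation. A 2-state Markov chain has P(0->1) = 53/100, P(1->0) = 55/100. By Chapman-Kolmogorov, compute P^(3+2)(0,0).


P^5 = P^3 * P^2
Computing via matrix multiplication of the transition matrix.
Entry (0,0) of P^5 = 0.5093

0.5093


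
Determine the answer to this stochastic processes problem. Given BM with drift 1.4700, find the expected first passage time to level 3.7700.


Expected first passage time = a/mu
= 3.7700/1.4700
= 2.5646

2.5646


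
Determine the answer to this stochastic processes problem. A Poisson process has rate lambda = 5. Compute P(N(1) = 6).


P(N(t)=k) = (lambda*t)^k * exp(-lambda*t) / k!
lambda*t = 5
= 5^6 * exp(-5) / 6!
= 15625 * 0.0067 / 720
= 0.1462

0.1462


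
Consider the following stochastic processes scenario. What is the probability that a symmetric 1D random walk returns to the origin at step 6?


P(S(6) = 0) = C(6,3) / 4^3
= 20 / 64
= 0.3125

0.3125


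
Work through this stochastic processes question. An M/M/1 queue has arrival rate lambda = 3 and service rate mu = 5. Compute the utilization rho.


rho = lambda/mu
= 3/5
= 0.6000

0.6000


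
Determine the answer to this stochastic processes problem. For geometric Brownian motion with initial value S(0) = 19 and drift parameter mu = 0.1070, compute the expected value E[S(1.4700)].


E[S(t)] = S(0) * exp(mu * t)
= 19 * exp(0.1070 * 1.4700)
= 19 * 1.1703
= 22.2364

22.2364


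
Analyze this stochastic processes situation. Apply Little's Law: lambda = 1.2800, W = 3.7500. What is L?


Little's Law: L = lambda * W
= 1.2800 * 3.7500
= 4.8000

4.8000


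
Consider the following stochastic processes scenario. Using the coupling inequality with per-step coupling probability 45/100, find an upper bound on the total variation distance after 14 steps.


TV distance bound <= (1-delta)^n
= (1 - 0.4500)^14
= 0.5500^14
= 2.3178e-04

2.3178e-04


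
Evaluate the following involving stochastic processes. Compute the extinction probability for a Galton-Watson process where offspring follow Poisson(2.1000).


Since mu = 2.1000 > 1, extinction prob q < 1.
Solve s = exp(mu*(s-1)) iteratively.
q = 0.1779

0.1779


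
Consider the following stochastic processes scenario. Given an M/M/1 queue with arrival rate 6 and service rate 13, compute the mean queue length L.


rho = 6/13 = 0.4615
L = rho/(1-rho)
= 0.4615/0.5385
= 0.8571

0.8571


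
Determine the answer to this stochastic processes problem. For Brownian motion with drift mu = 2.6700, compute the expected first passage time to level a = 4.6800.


Expected first passage time = a/mu
= 4.6800/2.6700
= 1.7528

1.7528


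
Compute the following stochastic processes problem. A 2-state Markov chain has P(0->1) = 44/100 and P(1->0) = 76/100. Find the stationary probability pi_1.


Stationary distribution: pi_0 = p10/(p01+p10), pi_1 = p01/(p01+p10)
p01 = 0.4400, p10 = 0.7600
pi_1 = 0.3667

0.3667


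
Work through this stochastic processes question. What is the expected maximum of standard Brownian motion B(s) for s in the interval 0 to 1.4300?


E(max B(s)) = sqrt(2t/pi)
= sqrt(2*1.4300/pi)
= sqrt(0.9104)
= 0.9541

0.9541


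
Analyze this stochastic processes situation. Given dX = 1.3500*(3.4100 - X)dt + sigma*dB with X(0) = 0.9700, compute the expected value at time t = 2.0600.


E[X(t)] = mu + (X(0) - mu)*exp(-theta*t)
= 3.4100 + (0.9700 - 3.4100)*exp(-1.3500*2.0600)
= 3.4100 + -2.4400 * 0.0620
= 3.2588

3.2588


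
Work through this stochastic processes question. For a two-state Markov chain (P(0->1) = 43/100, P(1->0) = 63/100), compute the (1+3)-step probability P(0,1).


P^4 = P^1 * P^3
Computing via matrix multiplication of the transition matrix.
Entry (0,1) of P^4 = 0.4057

0.4057


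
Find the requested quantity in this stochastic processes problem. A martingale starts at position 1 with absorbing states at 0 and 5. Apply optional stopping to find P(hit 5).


By optional stopping theorem: E(M at tau) = M(0) = 1
P(hit 5)*5 + P(hit 0)*0 = 1
P(hit 5) = (1 - 0)/(5 - 0) = 1/5 = 0.2000

0.2000


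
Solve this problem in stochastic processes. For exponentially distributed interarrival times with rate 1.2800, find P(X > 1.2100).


P(X > t) = exp(-lambda * t)
= exp(-1.2800 * 1.2100)
= exp(-1.5488) = 0.2125

0.2125


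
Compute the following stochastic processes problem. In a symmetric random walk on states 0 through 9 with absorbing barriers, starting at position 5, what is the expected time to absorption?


For symmetric RW on 0,...,N with absorbing barriers, E(i) = i*(N-i)
E(5) = 5 * 4 = 20

20


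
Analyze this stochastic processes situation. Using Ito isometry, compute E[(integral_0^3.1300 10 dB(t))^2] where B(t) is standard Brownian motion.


By Ito isometry: E[(int f dB)^2] = int f^2 dt
= 10^2 * 3.1300
= 100 * 3.1300 = 313.0000

313.0000


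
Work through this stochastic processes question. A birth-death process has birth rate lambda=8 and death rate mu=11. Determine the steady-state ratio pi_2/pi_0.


For birth-death process, pi_n/pi_0 = (lambda/mu)^n
= (8/11)^2
= 0.5289

0.5289


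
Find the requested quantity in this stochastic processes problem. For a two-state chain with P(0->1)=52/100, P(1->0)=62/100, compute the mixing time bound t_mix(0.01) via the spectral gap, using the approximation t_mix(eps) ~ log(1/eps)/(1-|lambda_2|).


lambda_2 = |1 - p01 - p10| = |1 - 0.5200 - 0.6200| = 0.1400
t_mix ~ log(1/eps)/(1 - |lambda_2|)
= log(100)/(1 - 0.1400) = 4.6052/0.8600
= 5.3548

5.3548


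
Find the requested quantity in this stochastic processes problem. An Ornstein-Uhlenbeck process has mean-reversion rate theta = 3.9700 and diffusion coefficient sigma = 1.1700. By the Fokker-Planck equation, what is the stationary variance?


Stationary variance = sigma^2 / (2*theta)
= 1.1700^2 / (2*3.9700)
= 1.3689 / 7.9400
= 0.1724

0.1724


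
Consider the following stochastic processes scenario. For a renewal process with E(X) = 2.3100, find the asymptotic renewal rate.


Long-run renewal rate = 1/E(X)
= 1/2.3100
= 0.4329

0.4329


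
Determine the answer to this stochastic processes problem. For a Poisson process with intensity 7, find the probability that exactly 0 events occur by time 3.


P(N(t)=k) = (lambda*t)^k * exp(-lambda*t) / k!
lambda*t = 21
= 21^0 * exp(-21) / 0!
= 1 * 7.5826e-10 / 1
= 7.5826e-10

7.5826e-10


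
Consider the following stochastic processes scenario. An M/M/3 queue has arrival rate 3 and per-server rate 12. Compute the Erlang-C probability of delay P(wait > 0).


a = lambda/mu = 0.2500
rho = a/c = 0.0833
Erlang-C formula applied:
C(c,a) = 0.0022

0.0022


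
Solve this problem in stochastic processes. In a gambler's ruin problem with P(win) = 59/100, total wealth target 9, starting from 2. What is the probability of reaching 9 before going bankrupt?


Gambler's ruin formula:
r = q/p = 0.4100/0.5900 = 0.6949
P(win) = (1 - r^i)/(1 - r^N)
= (1 - 0.6949^2)/(1 - 0.6949^9)
= 0.5374

0.5374


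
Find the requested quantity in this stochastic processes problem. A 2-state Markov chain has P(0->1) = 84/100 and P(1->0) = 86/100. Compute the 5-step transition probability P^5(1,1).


Computing P^5 by matrix multiplication.
P = [[0.1600, 0.8400], [0.8600, 0.1400]]
After raising P to the power 5:
P^5(1,1) = 0.4091

0.4091


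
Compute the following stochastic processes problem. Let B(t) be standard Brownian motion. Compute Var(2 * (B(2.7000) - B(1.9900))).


Var(alpha*(B(t)-B(s))) = alpha^2 * (t-s)
= 2^2 * (2.7000 - 1.9900)
= 4 * 0.7100
= 2.8400

2.8400


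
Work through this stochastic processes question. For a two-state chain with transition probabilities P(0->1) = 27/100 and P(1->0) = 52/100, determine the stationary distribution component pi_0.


Stationary distribution: pi_0 = p10/(p01+p10), pi_1 = p01/(p01+p10)
p01 = 0.2700, p10 = 0.5200
pi_0 = 0.6582

0.6582


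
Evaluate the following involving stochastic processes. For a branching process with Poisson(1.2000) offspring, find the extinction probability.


Since mu = 1.2000 > 1, extinction prob q < 1.
Solve s = exp(mu*(s-1)) iteratively.
q = 0.6863

0.6863


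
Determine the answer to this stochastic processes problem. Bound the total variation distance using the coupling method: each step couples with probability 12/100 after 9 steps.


TV distance bound <= (1-delta)^n
= (1 - 0.1200)^9
= 0.8800^9
= 0.3165

0.3165


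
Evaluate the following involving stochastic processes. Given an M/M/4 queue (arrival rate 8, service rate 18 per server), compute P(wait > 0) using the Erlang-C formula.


a = lambda/mu = 0.4444
rho = a/c = 0.1111
Erlang-C formula applied:
C(c,a) = 0.0012

0.0012


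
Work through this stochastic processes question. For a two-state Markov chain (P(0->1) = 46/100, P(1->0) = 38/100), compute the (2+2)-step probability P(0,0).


P^4 = P^2 * P^2
Computing via matrix multiplication of the transition matrix.
Entry (0,0) of P^4 = 0.4527

0.4527


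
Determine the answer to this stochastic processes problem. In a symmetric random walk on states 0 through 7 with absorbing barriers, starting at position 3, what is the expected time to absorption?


For symmetric RW on 0,...,N with absorbing barriers, E(i) = i*(N-i)
E(3) = 3 * 4 = 12

12


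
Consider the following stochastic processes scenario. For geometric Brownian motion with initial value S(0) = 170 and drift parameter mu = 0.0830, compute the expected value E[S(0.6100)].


E[S(t)] = S(0) * exp(mu * t)
= 170 * exp(0.0830 * 0.6100)
= 170 * 1.0519
= 178.8287

178.8287


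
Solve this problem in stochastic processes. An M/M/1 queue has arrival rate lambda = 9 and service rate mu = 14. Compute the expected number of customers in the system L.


rho = 9/14 = 0.6429
L = rho/(1-rho)
= 0.6429/0.3571
= 1.8000

1.8000


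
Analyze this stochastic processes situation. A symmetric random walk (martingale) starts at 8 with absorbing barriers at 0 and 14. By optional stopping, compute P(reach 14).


By optional stopping theorem: E(M at tau) = M(0) = 8
P(hit 14)*14 + P(hit 0)*0 = 8
P(hit 14) = (8 - 0)/(14 - 0) = 4/7 = 0.5714

0.5714


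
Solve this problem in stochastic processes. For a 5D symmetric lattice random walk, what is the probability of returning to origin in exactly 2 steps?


P(return in 2 steps) = P(reverse first step) = 1/(2d)
= 1/10
= 0.1000

0.1000


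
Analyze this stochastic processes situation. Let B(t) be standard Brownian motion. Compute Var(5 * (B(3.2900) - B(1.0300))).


Var(alpha*(B(t)-B(s))) = alpha^2 * (t-s)
= 5^2 * (3.2900 - 1.0300)
= 25 * 2.2600
= 56.5000

56.5000


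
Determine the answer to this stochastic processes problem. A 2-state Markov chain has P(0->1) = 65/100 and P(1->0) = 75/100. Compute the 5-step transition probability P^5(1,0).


Computing P^5 by matrix multiplication.
P = [[0.3500, 0.6500], [0.7500, 0.2500]]
After raising P to the power 5:
P^5(1,0) = 0.5412

0.5412


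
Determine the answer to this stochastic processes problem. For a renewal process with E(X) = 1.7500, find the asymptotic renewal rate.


Long-run renewal rate = 1/E(X)
= 1/1.7500
= 0.5714

0.5714


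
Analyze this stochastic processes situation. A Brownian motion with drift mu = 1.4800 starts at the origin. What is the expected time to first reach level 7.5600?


Expected first passage time = a/mu
= 7.5600/1.4800
= 5.1081

5.1081


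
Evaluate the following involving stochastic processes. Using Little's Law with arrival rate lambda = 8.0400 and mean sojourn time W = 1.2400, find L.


Little's Law: L = lambda * W
= 8.0400 * 1.2400
= 9.9696

9.9696


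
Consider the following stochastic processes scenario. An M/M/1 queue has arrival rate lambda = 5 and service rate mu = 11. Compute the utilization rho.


rho = lambda/mu
= 5/11
= 0.4545

0.4545


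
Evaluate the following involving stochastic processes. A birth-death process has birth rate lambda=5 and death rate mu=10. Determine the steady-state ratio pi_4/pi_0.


For birth-death process, pi_n/pi_0 = (lambda/mu)^n
= (5/10)^4
= 0.0625

0.0625


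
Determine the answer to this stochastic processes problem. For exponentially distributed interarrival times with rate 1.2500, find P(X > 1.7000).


P(X > t) = exp(-lambda * t)
= exp(-1.2500 * 1.7000)
= exp(-2.1250) = 0.1194

0.1194


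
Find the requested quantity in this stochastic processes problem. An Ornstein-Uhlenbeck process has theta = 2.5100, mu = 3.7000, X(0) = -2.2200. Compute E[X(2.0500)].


E[X(t)] = mu + (X(0) - mu)*exp(-theta*t)
= 3.7000 + (-2.2200 - 3.7000)*exp(-2.5100*2.0500)
= 3.7000 + -5.9200 * 0.0058
= 3.6655

3.6655


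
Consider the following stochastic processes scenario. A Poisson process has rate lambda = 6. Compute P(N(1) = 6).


P(N(t)=k) = (lambda*t)^k * exp(-lambda*t) / k!
lambda*t = 6
= 6^6 * exp(-6) / 6!
= 46656 * 0.0025 / 720
= 0.1606

0.1606


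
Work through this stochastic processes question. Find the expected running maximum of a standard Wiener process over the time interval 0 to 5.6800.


E(max B(s)) = sqrt(2t/pi)
= sqrt(2*5.6800/pi)
= sqrt(3.6160)
= 1.9016

1.9016


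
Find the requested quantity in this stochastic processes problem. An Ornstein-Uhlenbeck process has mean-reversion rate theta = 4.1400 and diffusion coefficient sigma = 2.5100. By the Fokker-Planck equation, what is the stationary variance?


Stationary variance = sigma^2 / (2*theta)
= 2.5100^2 / (2*4.1400)
= 6.3001 / 8.2800
= 0.7609

0.7609


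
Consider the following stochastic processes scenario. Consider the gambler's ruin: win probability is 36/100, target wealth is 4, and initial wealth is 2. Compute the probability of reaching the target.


Gambler's ruin formula:
r = q/p = 0.6400/0.3600 = 1.7778
P(win) = (1 - r^i)/(1 - r^N)
= (1 - 1.7778^2)/(1 - 1.7778^4)
= 0.2404

0.2404


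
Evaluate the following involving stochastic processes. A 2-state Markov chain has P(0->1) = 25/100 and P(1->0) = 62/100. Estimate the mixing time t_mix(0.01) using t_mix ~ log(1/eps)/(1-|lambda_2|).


lambda_2 = |1 - p01 - p10| = |1 - 0.2500 - 0.6200| = 0.1300
t_mix ~ log(1/eps)/(1 - |lambda_2|)
= log(100)/(1 - 0.1300) = 4.6052/0.8700
= 5.2933

5.2933


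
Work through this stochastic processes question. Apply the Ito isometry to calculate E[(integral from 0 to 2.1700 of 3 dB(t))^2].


By Ito isometry: E[(int f dB)^2] = int f^2 dt
= 3^2 * 2.1700
= 9 * 2.1700 = 19.5300

19.5300


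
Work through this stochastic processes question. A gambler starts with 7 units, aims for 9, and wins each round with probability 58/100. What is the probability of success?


Gambler's ruin formula:
r = q/p = 0.4200/0.5800 = 0.7241
P(win) = (1 - r^i)/(1 - r^N)
= (1 - 0.7241^7)/(1 - 0.7241^9)
= 0.9475

0.9475


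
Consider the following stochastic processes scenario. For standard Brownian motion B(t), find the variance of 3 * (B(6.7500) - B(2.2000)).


Var(alpha*(B(t)-B(s))) = alpha^2 * (t-s)
= 3^2 * (6.7500 - 2.2000)
= 9 * 4.5500
= 40.9500

40.9500


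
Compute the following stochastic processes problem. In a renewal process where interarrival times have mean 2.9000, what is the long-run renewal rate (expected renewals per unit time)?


Long-run renewal rate = 1/E(X)
= 1/2.9000
= 0.3448

0.3448


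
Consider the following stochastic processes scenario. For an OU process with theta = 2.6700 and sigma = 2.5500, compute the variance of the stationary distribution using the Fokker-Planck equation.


Stationary variance = sigma^2 / (2*theta)
= 2.5500^2 / (2*2.6700)
= 6.5025 / 5.3400
= 1.2177

1.2177


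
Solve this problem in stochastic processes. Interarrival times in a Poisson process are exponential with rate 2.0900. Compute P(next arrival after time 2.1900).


P(X > t) = exp(-lambda * t)
= exp(-2.0900 * 2.1900)
= exp(-4.5771) = 0.0103

0.0103


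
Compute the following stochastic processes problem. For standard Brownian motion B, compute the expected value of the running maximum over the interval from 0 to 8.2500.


E(max B(s)) = sqrt(2t/pi)
= sqrt(2*8.2500/pi)
= sqrt(5.2521)
= 2.2917

2.2917


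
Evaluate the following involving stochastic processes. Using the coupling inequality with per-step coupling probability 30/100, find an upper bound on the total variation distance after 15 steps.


TV distance bound <= (1-delta)^n
= (1 - 0.3000)^15
= 0.7000^15
= 0.0047

0.0047


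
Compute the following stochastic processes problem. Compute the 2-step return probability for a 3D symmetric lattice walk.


P(return in 2 steps) = P(reverse first step) = 1/(2d)
= 1/6
= 0.1667

0.1667


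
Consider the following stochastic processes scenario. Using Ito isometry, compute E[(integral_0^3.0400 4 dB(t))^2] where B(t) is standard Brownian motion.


By Ito isometry: E[(int f dB)^2] = int f^2 dt
= 4^2 * 3.0400
= 16 * 3.0400 = 48.6400

48.6400


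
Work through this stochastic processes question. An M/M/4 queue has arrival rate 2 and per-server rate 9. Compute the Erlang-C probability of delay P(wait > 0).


a = lambda/mu = 0.2222
rho = a/c = 0.0556
Erlang-C formula applied:
C(c,a) = 8.6149e-05

8.6149e-05


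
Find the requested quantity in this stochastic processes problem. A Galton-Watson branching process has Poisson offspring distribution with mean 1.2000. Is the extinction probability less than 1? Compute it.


Since mu = 1.2000 > 1, extinction prob q < 1.
Solve s = exp(mu*(s-1)) iteratively.
q = 0.6863

0.6863


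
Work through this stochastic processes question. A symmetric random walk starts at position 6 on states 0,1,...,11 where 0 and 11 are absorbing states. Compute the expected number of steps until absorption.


For symmetric RW on 0,...,N with absorbing barriers, E(i) = i*(N-i)
E(6) = 6 * 5 = 30

30


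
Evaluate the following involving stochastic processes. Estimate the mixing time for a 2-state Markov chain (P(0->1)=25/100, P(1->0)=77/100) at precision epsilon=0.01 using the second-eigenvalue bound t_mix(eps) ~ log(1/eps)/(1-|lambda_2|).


lambda_2 = |1 - p01 - p10| = |1 - 0.2500 - 0.7700| = 0.0200
t_mix ~ log(1/eps)/(1 - |lambda_2|)
= log(100)/(1 - 0.0200) = 4.6052/0.9800
= 4.6992

4.6992


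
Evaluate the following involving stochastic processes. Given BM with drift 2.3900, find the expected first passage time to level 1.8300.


Expected first passage time = a/mu
= 1.8300/2.3900
= 0.7657

0.7657


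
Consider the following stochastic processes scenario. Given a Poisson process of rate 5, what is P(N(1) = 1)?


P(N(t)=k) = (lambda*t)^k * exp(-lambda*t) / k!
lambda*t = 5
= 5^1 * exp(-5) / 1!
= 5 * 0.0067 / 1
= 0.0337

0.0337


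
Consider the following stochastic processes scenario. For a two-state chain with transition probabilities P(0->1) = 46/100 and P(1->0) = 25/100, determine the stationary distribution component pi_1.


Stationary distribution: pi_0 = p10/(p01+p10), pi_1 = p01/(p01+p10)
p01 = 0.4600, p10 = 0.2500
pi_1 = 0.6479

0.6479


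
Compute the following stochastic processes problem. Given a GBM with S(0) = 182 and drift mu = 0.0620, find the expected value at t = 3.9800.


E[S(t)] = S(0) * exp(mu * t)
= 182 * exp(0.0620 * 3.9800)
= 182 * 1.2799
= 232.9367

232.9367


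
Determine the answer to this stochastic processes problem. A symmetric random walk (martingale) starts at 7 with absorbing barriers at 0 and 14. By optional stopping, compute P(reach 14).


By optional stopping theorem: E(M at tau) = M(0) = 7
P(hit 14)*14 + P(hit 0)*0 = 7
P(hit 14) = (7 - 0)/(14 - 0) = 1/2 = 0.5000

0.5000


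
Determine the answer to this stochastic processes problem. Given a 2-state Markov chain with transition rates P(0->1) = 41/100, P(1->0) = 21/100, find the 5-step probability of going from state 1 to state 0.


Computing P^5 by matrix multiplication.
P = [[0.5900, 0.4100], [0.2100, 0.7900]]
After raising P to the power 5:
P^5(1,0) = 0.3360

0.3360


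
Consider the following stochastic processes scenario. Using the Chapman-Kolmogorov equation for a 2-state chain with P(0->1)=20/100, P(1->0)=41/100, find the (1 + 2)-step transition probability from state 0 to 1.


P^3 = P^1 * P^2
Computing via matrix multiplication of the transition matrix.
Entry (0,1) of P^3 = 0.3084

0.3084


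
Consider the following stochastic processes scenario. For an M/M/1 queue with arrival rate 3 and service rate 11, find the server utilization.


rho = lambda/mu
= 3/11
= 0.2727

0.2727


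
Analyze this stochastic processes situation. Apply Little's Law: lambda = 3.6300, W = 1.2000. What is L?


Little's Law: L = lambda * W
= 3.6300 * 1.2000
= 4.3560

4.3560


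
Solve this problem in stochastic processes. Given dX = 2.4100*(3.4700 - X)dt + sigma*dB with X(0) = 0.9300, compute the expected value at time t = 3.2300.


E[X(t)] = mu + (X(0) - mu)*exp(-theta*t)
= 3.4700 + (0.9300 - 3.4700)*exp(-2.4100*3.2300)
= 3.4700 + -2.5400 * 4.1622e-04
= 3.4689

3.4689


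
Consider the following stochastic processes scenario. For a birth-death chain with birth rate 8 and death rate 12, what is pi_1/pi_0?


For birth-death process, pi_n/pi_0 = (lambda/mu)^n
= (8/12)^1
= 0.6667

0.6667


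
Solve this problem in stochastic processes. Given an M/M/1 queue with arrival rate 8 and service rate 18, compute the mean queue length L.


rho = 8/18 = 0.4444
L = rho/(1-rho)
= 0.4444/0.5556
= 0.8000

0.8000


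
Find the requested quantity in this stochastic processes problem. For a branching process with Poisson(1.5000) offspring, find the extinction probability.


Since mu = 1.5000 > 1, extinction prob q < 1.
Solve s = exp(mu*(s-1)) iteratively.
q = 0.4172

0.4172


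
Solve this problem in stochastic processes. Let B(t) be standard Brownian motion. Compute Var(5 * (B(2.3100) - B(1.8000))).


Var(alpha*(B(t)-B(s))) = alpha^2 * (t-s)
= 5^2 * (2.3100 - 1.8000)
= 25 * 0.5100
= 12.7500

12.7500


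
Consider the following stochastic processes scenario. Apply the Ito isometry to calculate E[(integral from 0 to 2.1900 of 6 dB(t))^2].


By Ito isometry: E[(int f dB)^2] = int f^2 dt
= 6^2 * 2.1900
= 36 * 2.1900 = 78.8400

78.8400


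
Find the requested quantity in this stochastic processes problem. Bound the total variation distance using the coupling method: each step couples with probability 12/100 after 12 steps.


TV distance bound <= (1-delta)^n
= (1 - 0.1200)^12
= 0.8800^12
= 0.2157

0.2157


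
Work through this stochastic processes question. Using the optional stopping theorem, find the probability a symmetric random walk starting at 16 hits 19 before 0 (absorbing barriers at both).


By optional stopping theorem: E(M at tau) = M(0) = 16
P(hit 19)*19 + P(hit 0)*0 = 16
P(hit 19) = (16 - 0)/(19 - 0) = 16/19 = 0.8421

0.8421


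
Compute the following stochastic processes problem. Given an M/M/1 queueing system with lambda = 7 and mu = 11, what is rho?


rho = lambda/mu
= 7/11
= 0.6364

0.6364


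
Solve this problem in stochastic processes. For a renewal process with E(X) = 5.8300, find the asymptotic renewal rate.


Long-run renewal rate = 1/E(X)
= 1/5.8300
= 0.1715

0.1715


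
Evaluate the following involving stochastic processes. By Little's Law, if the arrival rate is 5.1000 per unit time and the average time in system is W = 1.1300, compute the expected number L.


Little's Law: L = lambda * W
= 5.1000 * 1.1300
= 5.7630

5.7630


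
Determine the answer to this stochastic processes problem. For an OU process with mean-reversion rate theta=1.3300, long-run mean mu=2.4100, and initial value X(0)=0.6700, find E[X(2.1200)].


E[X(t)] = mu + (X(0) - mu)*exp(-theta*t)
= 2.4100 + (0.6700 - 2.4100)*exp(-1.3300*2.1200)
= 2.4100 + -1.7400 * 0.0596
= 2.3062

2.3062


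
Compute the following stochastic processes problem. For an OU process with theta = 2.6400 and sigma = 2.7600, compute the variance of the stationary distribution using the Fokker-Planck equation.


Stationary variance = sigma^2 / (2*theta)
= 2.7600^2 / (2*2.6400)
= 7.6176 / 5.2800
= 1.4427

1.4427


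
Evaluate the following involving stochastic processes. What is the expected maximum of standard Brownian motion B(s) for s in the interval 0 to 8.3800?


E(max B(s)) = sqrt(2t/pi)
= sqrt(2*8.3800/pi)
= sqrt(5.3349)
= 2.3097

2.3097


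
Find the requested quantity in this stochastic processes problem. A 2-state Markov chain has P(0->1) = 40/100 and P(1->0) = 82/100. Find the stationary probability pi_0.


Stationary distribution: pi_0 = p10/(p01+p10), pi_1 = p01/(p01+p10)
p01 = 0.4000, p10 = 0.8200
pi_0 = 0.6721

0.6721


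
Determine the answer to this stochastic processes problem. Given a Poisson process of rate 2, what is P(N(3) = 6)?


P(N(t)=k) = (lambda*t)^k * exp(-lambda*t) / k!
lambda*t = 6
= 6^6 * exp(-6) / 6!
= 46656 * 0.0025 / 720
= 0.1606

0.1606


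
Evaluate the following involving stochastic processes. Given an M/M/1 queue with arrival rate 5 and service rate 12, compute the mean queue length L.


rho = 5/12 = 0.4167
L = rho/(1-rho)
= 0.4167/0.5833
= 0.7143

0.7143


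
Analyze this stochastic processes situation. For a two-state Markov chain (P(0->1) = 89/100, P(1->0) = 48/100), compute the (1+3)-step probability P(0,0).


P^4 = P^1 * P^3
Computing via matrix multiplication of the transition matrix.
Entry (0,0) of P^4 = 0.3625

0.3625


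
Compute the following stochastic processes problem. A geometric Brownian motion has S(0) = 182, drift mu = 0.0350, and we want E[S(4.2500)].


E[S(t)] = S(0) * exp(mu * t)
= 182 * exp(0.0350 * 4.2500)
= 182 * 1.1604
= 211.1897

211.1897


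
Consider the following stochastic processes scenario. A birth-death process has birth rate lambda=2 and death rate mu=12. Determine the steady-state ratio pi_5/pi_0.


For birth-death process, pi_n/pi_0 = (lambda/mu)^n
= (2/12)^5
= 1.2860e-04

1.2860e-04


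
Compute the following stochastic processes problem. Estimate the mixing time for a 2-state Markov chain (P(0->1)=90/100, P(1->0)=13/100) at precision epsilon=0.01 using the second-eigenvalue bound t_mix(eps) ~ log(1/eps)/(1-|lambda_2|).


lambda_2 = |1 - p01 - p10| = |1 - 0.9000 - 0.1300| = 0.0300
t_mix ~ log(1/eps)/(1 - |lambda_2|)
= log(100)/(1 - 0.0300) = 4.6052/0.9700
= 4.7476

4.7476


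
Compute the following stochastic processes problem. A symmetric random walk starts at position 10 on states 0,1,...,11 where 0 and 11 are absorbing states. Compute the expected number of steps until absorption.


For symmetric RW on 0,...,N with absorbing barriers, E(i) = i*(N-i)
E(10) = 10 * 1 = 10

10


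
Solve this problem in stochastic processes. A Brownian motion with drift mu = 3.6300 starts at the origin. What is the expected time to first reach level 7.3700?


Expected first passage time = a/mu
= 7.3700/3.6300
= 2.0303

2.0303


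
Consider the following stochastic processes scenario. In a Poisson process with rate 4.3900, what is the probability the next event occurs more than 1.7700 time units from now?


P(X > t) = exp(-lambda * t)
= exp(-4.3900 * 1.7700)
= exp(-7.7703) = 4.2209e-04

4.2209e-04


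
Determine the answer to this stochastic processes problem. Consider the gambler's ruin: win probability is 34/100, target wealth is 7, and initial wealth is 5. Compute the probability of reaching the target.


Gambler's ruin formula:
r = q/p = 0.6600/0.3400 = 1.9412
P(win) = (1 - r^i)/(1 - r^N)
= (1 - 1.9412^5)/(1 - 1.9412^7)
= 0.2582

0.2582


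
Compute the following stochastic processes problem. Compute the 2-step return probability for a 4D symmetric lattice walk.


P(return in 2 steps) = P(reverse first step) = 1/(2d)
= 1/8
= 0.1250

0.1250


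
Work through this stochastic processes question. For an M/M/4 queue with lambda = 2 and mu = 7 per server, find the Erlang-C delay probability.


a = lambda/mu = 0.2857
rho = a/c = 0.0714
Erlang-C formula applied:
C(c,a) = 2.2471e-04

2.2471e-04


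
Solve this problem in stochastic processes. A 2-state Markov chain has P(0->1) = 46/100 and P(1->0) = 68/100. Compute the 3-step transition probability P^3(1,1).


Computing P^3 by matrix multiplication.
P = [[0.5400, 0.4600], [0.6800, 0.3200]]
After raising P to the power 3:
P^3(1,1) = 0.4019

0.4019


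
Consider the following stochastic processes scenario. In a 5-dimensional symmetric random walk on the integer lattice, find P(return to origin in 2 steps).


P(return in 2 steps) = P(reverse first step) = 1/(2d)
= 1/10
= 0.1000

0.1000


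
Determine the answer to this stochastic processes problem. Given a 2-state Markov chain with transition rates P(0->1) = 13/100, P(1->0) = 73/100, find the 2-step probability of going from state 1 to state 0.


Computing P^2 by matrix multiplication.
P = [[0.8700, 0.1300], [0.7300, 0.2700]]
After raising P to the power 2:
P^2(1,0) = 0.8322

0.8322


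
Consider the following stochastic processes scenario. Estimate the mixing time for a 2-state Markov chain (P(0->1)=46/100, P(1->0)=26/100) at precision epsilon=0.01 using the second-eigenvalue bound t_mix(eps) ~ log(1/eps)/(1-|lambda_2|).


lambda_2 = |1 - p01 - p10| = |1 - 0.4600 - 0.2600| = 0.2800
t_mix ~ log(1/eps)/(1 - |lambda_2|)
= log(100)/(1 - 0.2800) = 4.6052/0.7200
= 6.3961

6.3961
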